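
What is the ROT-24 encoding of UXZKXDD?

U(20): 20+24=44≡18 → S
X(23): 23+24=47≡21 → V
Z(25): 25+24=49≡23 → X
K(10): 10+24=34≡8 → I
X(23): 23+24=47≡21 → V
D(3): 3+24=27≡1 → B
D(3): 3+24=27≡1 → B

SVXIVBB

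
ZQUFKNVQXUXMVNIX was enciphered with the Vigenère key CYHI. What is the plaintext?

Repeat the key across the ciphertext: CYHICYHICYHICYHI
Z(25)−C(2): 23 → X
Q(16)−Y(24): -8≡18 → S
U(20)−H(7): 13 → N
F(5)−I(8): -3≡23 → X
K(10)−C(2): 8 → I
N(13)−Y(24): -11≡15 → P
V(21)−H(7): 14 → O
Q(16)−I(8): 8 → I
X(23)−C(2): 21 → V
U(20)−Y(24): -4≡22 → W
X(23)−H(7): 16 → Q
M(12)−I(8): 4 → E
V(21)−C(2): 19 → T
N(13)−Y(24): -11≡15 → P
I(8)−H(7): 1 → B
X(23)−I(8): 15 → P

XSNXIPOIVWQETPBP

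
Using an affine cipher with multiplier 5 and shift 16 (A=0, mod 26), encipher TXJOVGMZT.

HBJIRUYLH

T(19): 5·19+16=111≡7 → H
X(23): 5·23+16=131≡1 → B
J(9): 5·9+16=61≡9 → J
O(14): 5·14+16=86≡8 → I
V(21): 5·21+16=121≡17 → R
G(6): 5·6+16=46≡20 → U
M(12): 5·12+16=76≡24 → Y
Z(25): 5·25+16=141≡11 → L
T(19): 5·19+16=111≡7 → H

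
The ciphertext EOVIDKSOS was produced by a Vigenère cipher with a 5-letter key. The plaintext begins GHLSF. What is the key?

Subtract each crib letter from the matching ciphertext letter (mod 26):
E(4)−G(6)=-2≡24 → Y
O(14)−H(7)=7 → H
V(21)−L(11)=10 → K
I(8)−S(18)=-10≡16 → Q
D(3)−F(5)=-2≡24 → Y

YHKQY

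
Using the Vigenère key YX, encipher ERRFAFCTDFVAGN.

COPCYCAQBCTXEK

Repeat the key across the message: YXYXYXYXYXYXYX
E(4)+Y(24): 28≡2 → C
R(17)+X(23): 40≡14 → O
R(17)+Y(24): 41≡15 → P
F(5)+X(23): 28≡2 → C
A(0)+Y(24): 24 → Y
F(5)+X(23): 28≡2 → C
C(2)+Y(24): 26≡0 → A
T(19)+X(23): 42≡16 → Q
D(3)+Y(24): 27≡1 → B
F(5)+X(23): 28≡2 → C
V(21)+Y(24): 45≡19 → T
A(0)+X(23): 23 → X
G(6)+Y(24): 30≡4 → E
N(13)+X(23): 36≡10 → K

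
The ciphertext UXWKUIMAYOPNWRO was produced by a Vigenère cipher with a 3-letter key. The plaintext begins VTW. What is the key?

ZEA

Subtract each crib letter from the matching ciphertext letter (mod 26):
U(20)−V(21)=-1≡25 → Z
X(23)−T(19)=4 → E
W(22)−W(22)=0 → A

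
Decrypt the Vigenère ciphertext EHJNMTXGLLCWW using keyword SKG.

MXDVCNFWFTSQE

Repeat the key across the ciphertext: SKGSKGSKGSKGS
E(4)−S(18): -14≡12 → M
H(7)−K(10): -3≡23 → X
J(9)−G(6): 3 → D
N(13)−S(18): -5≡21 → V
M(12)−K(10): 2 → C
T(19)−G(6): 13 → N
X(23)−S(18): 5 → F
G(6)−K(10): -4≡22 → W
L(11)−G(6): 5 → F
L(11)−S(18): -7≡19 → T
C(2)−K(10): -8≡18 → S
W(22)−G(6): 16 → Q
W(22)−S(18): 4 → E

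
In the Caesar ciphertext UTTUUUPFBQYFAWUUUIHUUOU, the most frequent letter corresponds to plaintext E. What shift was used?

16

The most frequent ciphertext letter is U (appears 10 times).
U is position 20; E is position 4.
Shift = 16.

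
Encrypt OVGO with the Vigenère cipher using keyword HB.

VWNP

Repeat the key across the message: HBHB
O(14)+H(7): 21 → V
V(21)+B(1): 22 → W
G(6)+H(7): 13 → N
O(14)+B(1): 15 → P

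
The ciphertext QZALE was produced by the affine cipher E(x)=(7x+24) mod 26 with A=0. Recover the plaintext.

The inverse of 7 mod 26 is 15, since 7·15=105≡1. Apply D(y)=15·(y−24) mod 26:
Q(16): 15·(16−24)=-120≡10 → K
Z(25): 15·(25−24)=15 → P
A(0): 15·(0−24)=-360≡4 → E
L(11): 15·(11−24)=-195≡13 → N
E(4): 15·(4−24)=-300≡12 → M

KPENM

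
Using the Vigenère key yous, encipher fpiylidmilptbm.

Repeat the key across the message: yousyousyousyo
f(5)+y(24): 29≡3 → d
p(15)+o(14): 29≡3 → d
i(8)+u(20): 28≡2 → c
y(24)+s(18): 42≡16 → q
l(11)+y(24): 35≡9 → j
i(8)+o(14): 22 → w
d(3)+u(20): 23 → x
m(12)+s(18): 30≡4 → e
i(8)+y(24): 32≡6 → g
l(11)+o(14): 25 → z
p(15)+u(20): 35≡9 → j
t(19)+s(18): 37≡11 → l
b(1)+y(24): 25 → z
m(12)+o(14): 26≡0 → a

ddcqjwxegzjlza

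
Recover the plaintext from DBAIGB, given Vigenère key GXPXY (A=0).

Repeat the key across the ciphertext: GXPXYG
D(3)−G(6): -3≡23 → X
B(1)−X(23): -22≡4 → E
A(0)−P(15): -15≡11 → L
I(8)−X(23): -15≡11 → L
G(6)−Y(24): -18≡8 → I
B(1)−G(6): -5≡21 → V

XELLIV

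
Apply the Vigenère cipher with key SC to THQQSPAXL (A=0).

LJISKRSZD

Repeat the key across the message: SCSCSCSCS
T(19)+S(18): 37≡11 → L
H(7)+C(2): 9 → J
Q(16)+S(18): 34≡8 → I
Q(16)+C(2): 18 → S
S(18)+S(18): 36≡10 → K
P(15)+C(2): 17 → R
A(0)+S(18): 18 → S
X(23)+C(2): 25 → Z
L(11)+S(18): 29≡3 → D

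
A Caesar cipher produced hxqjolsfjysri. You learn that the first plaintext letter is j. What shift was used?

From the crib: h(7)−j(9)=-2≡24, so the shift is 24.

24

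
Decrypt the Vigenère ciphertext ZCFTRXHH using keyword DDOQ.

WZRDOUTR

Repeat the key across the ciphertext: DDOQDDOQ
Z(25)−D(3): 22 → W
C(2)−D(3): -1≡25 → Z
F(5)−O(14): -9≡17 → R
T(19)−Q(16): 3 → D
R(17)−D(3): 14 → O
X(23)−D(3): 20 → U
H(7)−O(14): -7≡19 → T
H(7)−Q(16): -9≡17 → R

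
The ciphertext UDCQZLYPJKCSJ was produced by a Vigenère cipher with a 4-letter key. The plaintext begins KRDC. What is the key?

Subtract each crib letter from the matching ciphertext letter (mod 26):
U(20)−K(10)=10 → K
D(3)−R(17)=-14≡12 → M
C(2)−D(3)=-1≡25 → Z
Q(16)−C(2)=14 → O

KMZO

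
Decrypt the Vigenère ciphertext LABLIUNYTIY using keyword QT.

VHLSSBXFDPI

Repeat the key across the ciphertext: QTQTQTQTQTQ
L(11)−Q(16): -5≡21 → V
A(0)−T(19): -19≡7 → H
B(1)−Q(16): -15≡11 → L
L(11)−T(19): -8≡18 → S
I(8)−Q(16): -8≡18 → S
U(20)−T(19): 1 → B
N(13)−Q(16): -3≡23 → X
Y(24)−T(19): 5 → F
T(19)−Q(16): 3 → D
I(8)−T(19): -11≡15 → P
Y(24)−Q(16): 8 → I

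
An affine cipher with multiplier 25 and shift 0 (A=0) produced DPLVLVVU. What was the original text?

The inverse of 25 mod 26 is 25, since 25·25=625≡1. Apply D(y)=25·(y−0) mod 26:
D(3): 25·(3−0)=75≡23 → X
P(15): 25·(15−0)=375≡11 → L
L(11): 25·(11−0)=275≡15 → P
V(21): 25·(21−0)=525≡5 → F
L(11): 25·(11−0)=275≡15 → P
V(21): 25·(21−0)=525≡5 → F
V(21): 25·(21−0)=525≡5 → F
U(20): 25·(20−0)=500≡6 → G

XLPFPFFG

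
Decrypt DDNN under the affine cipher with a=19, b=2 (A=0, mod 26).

LLRR

The inverse of 19 mod 26 is 11, since 19·11=209≡1. Apply D(y)=11·(y−2) mod 26:
D(3): 11·(3−2)=11 → L
D(3): 11·(3−2)=11 → L
N(13): 11·(13−2)=121≡17 → R
N(13): 11·(13−2)=121≡17 → R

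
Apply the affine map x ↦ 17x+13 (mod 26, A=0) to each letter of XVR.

X(23): 17·23+13=404≡14 → O
V(21): 17·21+13=370≡6 → G
R(17): 17·17+13=302≡16 → Q

OGQ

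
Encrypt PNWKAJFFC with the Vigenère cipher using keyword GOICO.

Repeat the key across the message: GOICOGOIC
P(15)+G(6): 21 → V
N(13)+O(14): 27≡1 → B
W(22)+I(8): 30≡4 → E
K(10)+C(2): 12 → M
A(0)+O(14): 14 → O
J(9)+G(6): 15 → P
F(5)+O(14): 19 → T
F(5)+I(8): 13 → N
C(2)+C(2): 4 → E

VBEMOPTNE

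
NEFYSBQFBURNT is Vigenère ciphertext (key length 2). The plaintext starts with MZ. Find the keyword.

BF

Subtract each crib letter from the matching ciphertext letter (mod 26):
N(13)−M(12)=1 → B
E(4)−Z(25)=-21≡5 → F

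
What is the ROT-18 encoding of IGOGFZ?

AYGYXR

I(8): 8+18=26≡0 → A
G(6): 6+18=24 → Y
O(14): 14+18=32≡6 → G
G(6): 6+18=24 → Y
F(5): 5+18=23 → X
Z(25): 25+18=43≡17 → R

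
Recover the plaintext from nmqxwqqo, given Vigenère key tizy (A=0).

Repeat the key across the ciphertext: tizytizy
n(13)−t(19): -6≡20 → u
m(12)−i(8): 4 → e
q(16)−z(25): -9≡17 → r
x(23)−y(24): -1≡25 → z
w(22)−t(19): 3 → d
q(16)−i(8): 8 → i
q(16)−z(25): -9≡17 → r
o(14)−y(24): -10≡16 → q

uerzdirq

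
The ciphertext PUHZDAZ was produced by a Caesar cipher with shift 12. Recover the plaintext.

P(15): 15−12=3 → D
U(20): 20−12=8 → I
H(7): 7−12=-5≡21 → V
Z(25): 25−12=13 → N
D(3): 3−12=-9≡17 → R
A(0): 0−12=-12≡14 → O
Z(25): 25−12=13 → N

DIVNRON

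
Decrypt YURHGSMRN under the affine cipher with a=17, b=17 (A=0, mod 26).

FRAEHXPAM

The inverse of 17 mod 26 is 23, since 17·23=391≡1. Apply D(y)=23·(y−17) mod 26:
Y(24): 23·(24−17)=161≡5 → F
U(20): 23·(20−17)=69≡17 → R
R(17): 23·(17−17)=0 → A
H(7): 23·(7−17)=-230≡4 → E
G(6): 23·(6−17)=-253≡7 → H
S(18): 23·(18−17)=23 → X
M(12): 23·(12−17)=-115≡15 → P
R(17): 23·(17−17)=0 → A
N(13): 23·(13−17)=-92≡12 → M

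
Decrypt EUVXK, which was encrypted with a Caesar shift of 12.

SIJLY

E(4): 4−12=-8≡18 → S
U(20): 20−12=8 → I
V(21): 21−12=9 → J
X(23): 23−12=11 → L
K(10): 10−12=-2≡24 → Y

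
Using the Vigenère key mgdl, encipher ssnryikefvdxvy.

Repeat the key across the message: mgdlmgdlmgdlmg
s(18)+m(12): 30≡4 → e
s(18)+g(6): 24 → y
n(13)+d(3): 16 → q
r(17)+l(11): 28≡2 → c
y(24)+m(12): 36≡10 → k
i(8)+g(6): 14 → o
k(10)+d(3): 13 → n
e(4)+l(11): 15 → p
f(5)+m(12): 17 → r
v(21)+g(6): 27≡1 → b
d(3)+d(3): 6 → g
x(23)+l(11): 34≡8 → i
v(21)+m(12): 33≡7 → h
y(24)+g(6): 30≡4 → e

eyqckonprbgihe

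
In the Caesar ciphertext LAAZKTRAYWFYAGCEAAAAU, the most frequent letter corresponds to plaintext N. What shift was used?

The most frequent ciphertext letter is A (appears 8 times).
A is position 0; N is position 13.
Shift = -13≡13.

13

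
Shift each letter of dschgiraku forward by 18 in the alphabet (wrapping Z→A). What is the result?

d(3): 3+18=21 → v
s(18): 18+18=36≡10 → k
c(2): 2+18=20 → u
h(7): 7+18=25 → z
g(6): 6+18=24 → y
i(8): 8+18=26≡0 → a
r(17): 17+18=35≡9 → j
a(0): 0+18=18 → s
k(10): 10+18=28≡2 → c
u(20): 20+18=38≡12 → m

vkuzyajscm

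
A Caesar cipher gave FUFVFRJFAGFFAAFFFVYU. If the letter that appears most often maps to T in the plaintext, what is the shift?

12

The most frequent ciphertext letter is F (appears 9 times).
F is position 5; T is position 19.
Shift = -14≡12.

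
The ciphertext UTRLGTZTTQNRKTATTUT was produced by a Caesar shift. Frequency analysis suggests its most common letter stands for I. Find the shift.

The most frequent ciphertext letter is T (appears 8 times).
T is position 19; I is position 8.
Shift = 11.

11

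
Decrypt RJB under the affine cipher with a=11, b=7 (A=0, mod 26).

The inverse of 11 mod 26 is 19, since 11·19=209≡1. Apply D(y)=19·(y−7) mod 26:
R(17): 19·(17−7)=190≡8 → I
J(9): 19·(9−7)=38≡12 → M
B(1): 19·(1−7)=-114≡16 → Q

IMQ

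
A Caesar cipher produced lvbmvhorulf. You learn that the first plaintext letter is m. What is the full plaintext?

From the crib: l(11)−m(12)=-1≡25, so the shift is 25.
Subtract 25 from each ciphertext letter:
l(11): 11−25=-14≡12 → m
v(21): 21−25=-4≡22 → w
b(1): 1−25=-24≡2 → c
m(12): 12−25=-13≡13 → n
v(21): 21−25=-4≡22 → w
h(7): 7−25=-18≡8 → i
o(14): 14−25=-11≡15 → p
r(17): 17−25=-8≡18 → s
u(20): 20−25=-5≡21 → v
l(11): 11−25=-14≡12 → m
f(5): 5−25=-20≡6 → g

mwcnwipsvmg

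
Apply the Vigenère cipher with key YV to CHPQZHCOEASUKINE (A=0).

Repeat the key across the message: YVYVYVYVYVYVYVYV
C(2)+Y(24): 26≡0 → A
H(7)+V(21): 28≡2 → C
P(15)+Y(24): 39≡13 → N
Q(16)+V(21): 37≡11 → L
Z(25)+Y(24): 49≡23 → X
H(7)+V(21): 28≡2 → C
C(2)+Y(24): 26≡0 → A
O(14)+V(21): 35≡9 → J
E(4)+Y(24): 28≡2 → C
A(0)+V(21): 21 → V
S(18)+Y(24): 42≡16 → Q
U(20)+V(21): 41≡15 → P
K(10)+Y(24): 34≡8 → I
I(8)+V(21): 29≡3 → D
N(13)+Y(24): 37≡11 → L
E(4)+V(21): 25 → Z

ACNLXCAJCVQPIDLZ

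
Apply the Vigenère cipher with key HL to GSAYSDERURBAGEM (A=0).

NDHJZOLCBCILNPT

Repeat the key across the message: HLHLHLHLHLHLHLH
G(6)+H(7): 13 → N
S(18)+L(11): 29≡3 → D
A(0)+H(7): 7 → H
Y(24)+L(11): 35≡9 → J
S(18)+H(7): 25 → Z
D(3)+L(11): 14 → O
E(4)+H(7): 11 → L
R(17)+L(11): 28≡2 → C
U(20)+H(7): 27≡1 → B
R(17)+L(11): 28≡2 → C
B(1)+H(7): 8 → I
A(0)+L(11): 11 → L
G(6)+H(7): 13 → N
E(4)+L(11): 15 → P
M(12)+H(7): 19 → T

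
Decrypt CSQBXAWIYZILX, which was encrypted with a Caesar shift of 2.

AQOZVYUGWXGJV

C(2): 2−2=0 → A
S(18): 18−2=16 → Q
Q(16): 16−2=14 → O
B(1): 1−2=-1≡25 → Z
X(23): 23−2=21 → V
A(0): 0−2=-2≡24 → Y
W(22): 22−2=20 → U
I(8): 8−2=6 → G
Y(24): 24−2=22 → W
Z(25): 25−2=23 → X
I(8): 8−2=6 → G
L(11): 11−2=9 → J
X(23): 23−2=21 → V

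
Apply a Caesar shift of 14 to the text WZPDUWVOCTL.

KNDRIKJCQHZ

W(22): 22+14=36≡10 → K
Z(25): 25+14=39≡13 → N
P(15): 15+14=29≡3 → D
D(3): 3+14=17 → R
U(20): 20+14=34≡8 → I
W(22): 22+14=36≡10 → K
V(21): 21+14=35≡9 → J
O(14): 14+14=28≡2 → C
C(2): 2+14=16 → Q
T(19): 19+14=33≡7 → H
L(11): 11+14=25 → Z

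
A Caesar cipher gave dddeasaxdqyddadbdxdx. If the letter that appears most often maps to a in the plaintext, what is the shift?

3

The most frequent ciphertext letter is d (appears 9 times).
d is position 3; a is position 0.
Shift = 3.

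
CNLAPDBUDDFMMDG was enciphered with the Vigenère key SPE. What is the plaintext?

Repeat the key across the ciphertext: SPESPESPESPESPE
C(2)−S(18): -16≡10 → K
N(13)−P(15): -2≡24 → Y
L(11)−E(4): 7 → H
A(0)−S(18): -18≡8 → I
P(15)−P(15): 0 → A
D(3)−E(4): -1≡25 → Z
B(1)−S(18): -17≡9 → J
U(20)−P(15): 5 → F
D(3)−E(4): -1≡25 → Z
D(3)−S(18): -15≡11 → L
F(5)−P(15): -10≡16 → Q
M(12)−E(4): 8 → I
M(12)−S(18): -6≡20 → U
D(3)−P(15): -12≡14 → O
G(6)−E(4): 2 → C

KYHIAZJFZLQIUOC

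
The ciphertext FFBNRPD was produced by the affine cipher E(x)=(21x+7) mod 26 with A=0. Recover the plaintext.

The inverse of 21 mod 26 is 5, since 21·5=105≡1. Apply D(y)=5·(y−7) mod 26:
F(5): 5·(5−7)=-10≡16 → Q
F(5): 5·(5−7)=-10≡16 → Q
B(1): 5·(1−7)=-30≡22 → W
N(13): 5·(13−7)=30≡4 → E
R(17): 5·(17−7)=50≡24 → Y
P(15): 5·(15−7)=40≡14 → O
D(3): 5·(3−7)=-20≡6 → G

QQWEYOG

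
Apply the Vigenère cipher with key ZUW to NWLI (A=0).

MQHH

Repeat the key across the message: ZUWZ
N(13)+Z(25): 38≡12 → M
W(22)+U(20): 42≡16 → Q
L(11)+W(22): 33≡7 → H
I(8)+Z(25): 33≡7 → H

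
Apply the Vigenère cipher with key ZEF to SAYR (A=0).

REDQ

Repeat the key across the message: ZEFZ
S(18)+Z(25): 43≡17 → R
A(0)+E(4): 4 → E
Y(24)+F(5): 29≡3 → D
R(17)+Z(25): 42≡16 → Q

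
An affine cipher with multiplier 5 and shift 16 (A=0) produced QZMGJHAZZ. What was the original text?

AHUYJTCHH

The inverse of 5 mod 26 is 21, since 5·21=105≡1. Apply D(y)=21·(y−16) mod 26:
Q(16): 21·(16−16)=0 → A
Z(25): 21·(25−16)=189≡7 → H
M(12): 21·(12−16)=-84≡20 → U
G(6): 21·(6−16)=-210≡24 → Y
J(9): 21·(9−16)=-147≡9 → J
H(7): 21·(7−16)=-189≡19 → T
A(0): 21·(0−16)=-336≡2 → C
Z(25): 21·(25−16)=189≡7 → H
Z(25): 21·(25−16)=189≡7 → H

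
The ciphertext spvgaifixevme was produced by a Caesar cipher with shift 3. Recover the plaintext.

s(18): 18−3=15 → p
p(15): 15−3=12 → m
v(21): 21−3=18 → s
g(6): 6−3=3 → d
a(0): 0−3=-3≡23 → x
i(8): 8−3=5 → f
f(5): 5−3=2 → c
i(8): 8−3=5 → f
x(23): 23−3=20 → u
e(4): 4−3=1 → b
v(21): 21−3=18 → s
m(12): 12−3=9 → j
e(4): 4−3=1 → b

pmsdxfcfubsjb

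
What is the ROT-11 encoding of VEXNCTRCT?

GPIYNECNE

V(21): 21+11=32≡6 → G
E(4): 4+11=15 → P
X(23): 23+11=34≡8 → I
N(13): 13+11=24 → Y
C(2): 2+11=13 → N
T(19): 19+11=30≡4 → E
R(17): 17+11=28≡2 → C
C(2): 2+11=13 → N
T(19): 19+11=30≡4 → E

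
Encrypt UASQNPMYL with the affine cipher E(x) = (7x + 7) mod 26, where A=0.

U(20): 7·20+7=147≡17 → R
A(0): 7·0+7=7 → H
S(18): 7·18+7=133≡3 → D
Q(16): 7·16+7=119≡15 → P
N(13): 7·13+7=98≡20 → U
P(15): 7·15+7=112≡8 → I
M(12): 7·12+7=91≡13 → N
Y(24): 7·24+7=175≡19 → T
L(11): 7·11+7=84≡6 → G

RHDPUINTG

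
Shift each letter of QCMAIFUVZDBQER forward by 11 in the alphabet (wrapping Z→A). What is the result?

BNXLTQFGKOMBPC

Q(16): 16+11=27≡1 → B
C(2): 2+11=13 → N
M(12): 12+11=23 → X
A(0): 0+11=11 → L
I(8): 8+11=19 → T
F(5): 5+11=16 → Q
U(20): 20+11=31≡5 → F
V(21): 21+11=32≡6 → G
Z(25): 25+11=36≡10 → K
D(3): 3+11=14 → O
B(1): 1+11=12 → M
Q(16): 16+11=27≡1 → B
E(4): 4+11=15 → P
R(17): 17+11=28≡2 → C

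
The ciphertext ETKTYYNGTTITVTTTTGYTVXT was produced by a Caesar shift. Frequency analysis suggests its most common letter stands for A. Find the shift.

The most frequent ciphertext letter is T (appears 11 times).
T is position 19; A is position 0.
Shift = 19.

19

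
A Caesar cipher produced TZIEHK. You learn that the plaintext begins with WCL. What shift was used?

23

From the crib: T(19)−W(22)=-3≡23, so the shift is 23.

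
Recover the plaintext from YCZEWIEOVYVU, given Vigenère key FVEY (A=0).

Repeat the key across the ciphertext: FVEYFVEYFVEY
Y(24)−F(5): 19 → T
C(2)−V(21): -19≡7 → H
Z(25)−E(4): 21 → V
E(4)−Y(24): -20≡6 → G
W(22)−F(5): 17 → R
I(8)−V(21): -13≡13 → N
E(4)−E(4): 0 → A
O(14)−Y(24): -10≡16 → Q
V(21)−F(5): 16 → Q
Y(24)−V(21): 3 → D
V(21)−E(4): 17 → R
U(20)−Y(24): -4≡22 → W

THVGRNAQQDRW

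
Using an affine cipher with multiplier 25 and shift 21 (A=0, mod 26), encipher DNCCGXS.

D(3): 25·3+21=96≡18 → S
N(13): 25·13+21=346≡8 → I
C(2): 25·2+21=71≡19 → T
C(2): 25·2+21=71≡19 → T
G(6): 25·6+21=171≡15 → P
X(23): 25·23+21=596≡24 → Y
S(18): 25·18+21=471≡3 → D

SITTPYD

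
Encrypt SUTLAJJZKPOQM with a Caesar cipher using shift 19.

S(18): 18+19=37≡11 → L
U(20): 20+19=39≡13 → N
T(19): 19+19=38≡12 → M
L(11): 11+19=30≡4 → E
A(0): 0+19=19 → T
J(9): 9+19=28≡2 → C
J(9): 9+19=28≡2 → C
Z(25): 25+19=44≡18 → S
K(10): 10+19=29≡3 → D
P(15): 15+19=34≡8 → I
O(14): 14+19=33≡7 → H
Q(16): 16+19=35≡9 → J
M(12): 12+19=31≡5 → F

LNMETCCSDIHJF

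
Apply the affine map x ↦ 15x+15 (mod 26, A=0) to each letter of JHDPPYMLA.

UQIGGLNYP

J(9): 15·9+15=150≡20 → U
H(7): 15·7+15=120≡16 → Q
D(3): 15·3+15=60≡8 → I
P(15): 15·15+15=240≡6 → G
P(15): 15·15+15=240≡6 → G
Y(24): 15·24+15=375≡11 → L
M(12): 15·12+15=195≡13 → N
L(11): 15·11+15=180≡24 → Y
A(0): 15·0+15=15 → P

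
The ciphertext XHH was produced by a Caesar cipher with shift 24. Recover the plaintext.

ZJJ

X(23): 23−24=-1≡25 → Z
H(7): 7−24=-17≡9 → J
H(7): 7−24=-17≡9 → J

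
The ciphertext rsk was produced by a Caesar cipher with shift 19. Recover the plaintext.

r(17): 17−19=-2≡24 → y
s(18): 18−19=-1≡25 → z
k(10): 10−19=-9≡17 → r

yzr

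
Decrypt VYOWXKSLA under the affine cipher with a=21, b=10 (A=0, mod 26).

The inverse of 21 mod 26 is 5, since 21·5=105≡1. Apply D(y)=5·(y−10) mod 26:
V(21): 5·(21−10)=55≡3 → D
Y(24): 5·(24−10)=70≡18 → S
O(14): 5·(14−10)=20 → U
W(22): 5·(22−10)=60≡8 → I
X(23): 5·(23−10)=65≡13 → N
K(10): 5·(10−10)=0 → A
S(18): 5·(18−10)=40≡14 → O
L(11): 5·(11−10)=5 → F
A(0): 5·(0−10)=-50≡2 → C

DSUINAOFC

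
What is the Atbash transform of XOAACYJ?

X(23) → C(2)
O(14) → L(11)
A(0) → Z(25)
A(0) → Z(25)
C(2) → X(23)
Y(24) → B(1)
J(9) → Q(16)

CLZZXBQ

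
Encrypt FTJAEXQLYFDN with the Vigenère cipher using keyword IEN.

NXWIIKYPLNHA

Repeat the key across the message: IENIENIENIEN
F(5)+I(8): 13 → N
T(19)+E(4): 23 → X
J(9)+N(13): 22 → W
A(0)+I(8): 8 → I
E(4)+E(4): 8 → I
X(23)+N(13): 36≡10 → K
Q(16)+I(8): 24 → Y
L(11)+E(4): 15 → P
Y(24)+N(13): 37≡11 → L
F(5)+I(8): 13 → N
D(3)+E(4): 7 → H
N(13)+N(13): 26≡0 → A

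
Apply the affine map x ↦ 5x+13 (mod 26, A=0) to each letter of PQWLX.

P(15): 5·15+13=88≡10 → K
Q(16): 5·16+13=93≡15 → P
W(22): 5·22+13=123≡19 → T
L(11): 5·11+13=68≡16 → Q
X(23): 5·23+13=128≡24 → Y

KPTQY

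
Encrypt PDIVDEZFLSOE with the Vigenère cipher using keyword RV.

GYZQUZQACNFZ

Repeat the key across the message: RVRVRVRVRVRV
P(15)+R(17): 32≡6 → G
D(3)+V(21): 24 → Y
I(8)+R(17): 25 → Z
V(21)+V(21): 42≡16 → Q
D(3)+R(17): 20 → U
E(4)+V(21): 25 → Z
Z(25)+R(17): 42≡16 → Q
F(5)+V(21): 26≡0 → A
L(11)+R(17): 28≡2 → C
S(18)+V(21): 39≡13 → N
O(14)+R(17): 31≡5 → F
E(4)+V(21): 25 → Z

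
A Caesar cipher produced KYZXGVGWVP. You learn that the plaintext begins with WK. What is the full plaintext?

WKLJSHSIHB

From the crib: K(10)−W(22)=-12≡14, so the shift is 14.
Subtract 14 from each ciphertext letter:
K(10): 10−14=-4≡22 → W
Y(24): 24−14=10 → K
Z(25): 25−14=11 → L
X(23): 23−14=9 → J
G(6): 6−14=-8≡18 → S
V(21): 21−14=7 → H
G(6): 6−14=-8≡18 → S
W(22): 22−14=8 → I
V(21): 21−14=7 → H
P(15): 15−14=1 → B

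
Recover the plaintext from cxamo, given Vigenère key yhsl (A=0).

Repeat the key across the ciphertext: yhsly
c(2)−y(24): -22≡4 → e
x(23)−h(7): 16 → q
a(0)−s(18): -18≡8 → i
m(12)−l(11): 1 → b
o(14)−y(24): -10≡16 → q

eqibq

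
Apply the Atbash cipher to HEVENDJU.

SVEVMWQF

H(7) → S(18)
E(4) → V(21)
V(21) → E(4)
E(4) → V(21)
N(13) → M(12)
D(3) → W(22)
J(9) → Q(16)
U(20) → F(5)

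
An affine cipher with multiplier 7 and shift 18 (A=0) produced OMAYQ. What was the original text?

The inverse of 7 mod 26 is 15, since 7·15=105≡1. Apply D(y)=15·(y−18) mod 26:
O(14): 15·(14−18)=-60≡18 → S
M(12): 15·(12−18)=-90≡14 → O
A(0): 15·(0−18)=-270≡16 → Q
Y(24): 15·(24−18)=90≡12 → M
Q(16): 15·(16−18)=-30≡22 → W

SOQMW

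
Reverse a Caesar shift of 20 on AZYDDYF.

GFEJJEL

A(0): 0−20=-20≡6 → G
Z(25): 25−20=5 → F
Y(24): 24−20=4 → E
D(3): 3−20=-17≡9 → J
D(3): 3−20=-17≡9 → J
Y(24): 24−20=4 → E
F(5): 5−20=-15≡11 → L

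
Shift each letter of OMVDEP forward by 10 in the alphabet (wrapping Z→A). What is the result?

O(14): 14+10=24 → Y
M(12): 12+10=22 → W
V(21): 21+10=31≡5 → F
D(3): 3+10=13 → N
E(4): 4+10=14 → O
P(15): 15+10=25 → Z

YWFNOZ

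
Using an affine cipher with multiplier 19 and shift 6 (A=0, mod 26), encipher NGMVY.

N(13): 19·13+6=253≡19 → T
G(6): 19·6+6=120≡16 → Q
M(12): 19·12+6=234≡0 → A
V(21): 19·21+6=405≡15 → P
Y(24): 19·24+6=462≡20 → U

TQAPU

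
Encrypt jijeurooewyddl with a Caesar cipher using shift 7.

j(9): 9+7=16 → q
i(8): 8+7=15 → p
j(9): 9+7=16 → q
e(4): 4+7=11 → l
u(20): 20+7=27≡1 → b
r(17): 17+7=24 → y
o(14): 14+7=21 → v
o(14): 14+7=21 → v
e(4): 4+7=11 → l
w(22): 22+7=29≡3 → d
y(24): 24+7=31≡5 → f
d(3): 3+7=10 → k
d(3): 3+7=10 → k
l(11): 11+7=18 → s

qpqlbyvvldfkks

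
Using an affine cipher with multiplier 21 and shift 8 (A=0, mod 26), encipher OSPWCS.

QWLCYW

O(14): 21·14+8=302≡16 → Q
S(18): 21·18+8=386≡22 → W
P(15): 21·15+8=323≡11 → L
W(22): 21·22+8=470≡2 → C
C(2): 21·2+8=50≡24 → Y
S(18): 21·18+8=386≡22 → W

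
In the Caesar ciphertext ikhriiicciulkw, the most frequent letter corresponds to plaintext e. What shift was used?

The most frequent ciphertext letter is i (appears 5 times).
i is position 8; e is position 4.
Shift = 4.

4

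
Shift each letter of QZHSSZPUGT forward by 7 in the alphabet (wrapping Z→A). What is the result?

Q(16): 16+7=23 → X
Z(25): 25+7=32≡6 → G
H(7): 7+7=14 → O
S(18): 18+7=25 → Z
S(18): 18+7=25 → Z
Z(25): 25+7=32≡6 → G
P(15): 15+7=22 → W
U(20): 20+7=27≡1 → B
G(6): 6+7=13 → N
T(19): 19+7=26≡0 → A

XGOZZGWBNA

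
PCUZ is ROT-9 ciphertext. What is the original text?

GTLQ

P(15): 15−9=6 → G
C(2): 2−9=-7≡19 → T
U(20): 20−9=11 → L
Z(25): 25−9=16 → Q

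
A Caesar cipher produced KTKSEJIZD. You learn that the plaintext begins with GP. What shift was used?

4

From the crib: K(10)−G(6)=4, so the shift is 4.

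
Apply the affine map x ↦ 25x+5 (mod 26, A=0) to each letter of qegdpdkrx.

q(16): 25·16+5=405≡15 → p
e(4): 25·4+5=105≡1 → b
g(6): 25·6+5=155≡25 → z
d(3): 25·3+5=80≡2 → c
p(15): 25·15+5=380≡16 → q
d(3): 25·3+5=80≡2 → c
k(10): 25·10+5=255≡21 → v
r(17): 25·17+5=430≡14 → o
x(23): 25·23+5=580≡8 → i

pbzcqcvoi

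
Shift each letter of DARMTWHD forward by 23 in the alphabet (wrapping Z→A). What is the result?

AXOJQTEA

D(3): 3+23=26≡0 → A
A(0): 0+23=23 → X
R(17): 17+23=40≡14 → O
M(12): 12+23=35≡9 → J
T(19): 19+23=42≡16 → Q
W(22): 22+23=45≡19 → T
H(7): 7+23=30≡4 → E
D(3): 3+23=26≡0 → A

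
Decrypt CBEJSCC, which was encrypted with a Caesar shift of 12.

C(2): 2−12=-10≡16 → Q
B(1): 1−12=-11≡15 → P
E(4): 4−12=-8≡18 → S
J(9): 9−12=-3≡23 → X
S(18): 18−12=6 → G
C(2): 2−12=-10≡16 → Q
C(2): 2−12=-10≡16 → Q

QPSXGQQ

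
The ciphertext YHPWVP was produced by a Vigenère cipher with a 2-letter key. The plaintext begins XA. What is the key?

Subtract each crib letter from the matching ciphertext letter (mod 26):
Y(24)−X(23)=1 → B
H(7)−A(0)=7 → H

BH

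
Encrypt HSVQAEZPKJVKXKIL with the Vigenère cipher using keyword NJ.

Repeat the key across the message: NJNJNJNJNJNJNJNJ
H(7)+N(13): 20 → U
S(18)+J(9): 27≡1 → B
V(21)+N(13): 34≡8 → I
Q(16)+J(9): 25 → Z
A(0)+N(13): 13 → N
E(4)+J(9): 13 → N
Z(25)+N(13): 38≡12 → M
P(15)+J(9): 24 → Y
K(10)+N(13): 23 → X
J(9)+J(9): 18 → S
V(21)+N(13): 34≡8 → I
K(10)+J(9): 19 → T
X(23)+N(13): 36≡10 → K
K(10)+J(9): 19 → T
I(8)+N(13): 21 → V
L(11)+J(9): 20 → U

UBIZNNMYXSITKTVU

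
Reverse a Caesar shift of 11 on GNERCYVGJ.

VCTGRNKVY

G(6): 6−11=-5≡21 → V
N(13): 13−11=2 → C
E(4): 4−11=-7≡19 → T
R(17): 17−11=6 → G
C(2): 2−11=-9≡17 → R
Y(24): 24−11=13 → N
V(21): 21−11=10 → K
G(6): 6−11=-5≡21 → V
J(9): 9−11=-2≡24 → Y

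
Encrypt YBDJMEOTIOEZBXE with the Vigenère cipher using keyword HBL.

Repeat the key across the message: HBLHBLHBLHBLHBL
Y(24)+H(7): 31≡5 → F
B(1)+B(1): 2 → C
D(3)+L(11): 14 → O
J(9)+H(7): 16 → Q
M(12)+B(1): 13 → N
E(4)+L(11): 15 → P
O(14)+H(7): 21 → V
T(19)+B(1): 20 → U
I(8)+L(11): 19 → T
O(14)+H(7): 21 → V
E(4)+B(1): 5 → F
Z(25)+L(11): 36≡10 → K
B(1)+H(7): 8 → I
X(23)+B(1): 24 → Y
E(4)+L(11): 15 → P

FCOQNPVUTVFKIYP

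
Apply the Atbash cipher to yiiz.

y(24) → b(1)
i(8) → r(17)
i(8) → r(17)
z(25) → a(0)

brra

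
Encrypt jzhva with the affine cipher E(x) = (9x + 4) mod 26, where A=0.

hvple

j(9): 9·9+4=85≡7 → h
z(25): 9·25+4=229≡21 → v
h(7): 9·7+4=67≡15 → p
v(21): 9·21+4=193≡11 → l
a(0): 9·0+4=4 → e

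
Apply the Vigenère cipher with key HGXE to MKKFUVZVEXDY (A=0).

Repeat the key across the message: HGXEHGXEHGXE
M(12)+H(7): 19 → T
K(10)+G(6): 16 → Q
K(10)+X(23): 33≡7 → H
F(5)+E(4): 9 → J
U(20)+H(7): 27≡1 → B
V(21)+G(6): 27≡1 → B
Z(25)+X(23): 48≡22 → W
V(21)+E(4): 25 → Z
E(4)+H(7): 11 → L
X(23)+G(6): 29≡3 → D
D(3)+X(23): 26≡0 → A
Y(24)+E(4): 28≡2 → C

TQHJBBWZLDAC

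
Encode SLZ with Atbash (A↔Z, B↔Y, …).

S(18) → H(7)
L(11) → O(14)
Z(25) → A(0)

HOA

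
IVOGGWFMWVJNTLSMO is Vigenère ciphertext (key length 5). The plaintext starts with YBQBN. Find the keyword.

Subtract each crib letter from the matching ciphertext letter (mod 26):
I(8)−Y(24)=-16≡10 → K
V(21)−B(1)=20 → U
O(14)−Q(16)=-2≡24 → Y
G(6)−B(1)=5 → F
G(6)−N(13)=-7≡19 → T

KUYFT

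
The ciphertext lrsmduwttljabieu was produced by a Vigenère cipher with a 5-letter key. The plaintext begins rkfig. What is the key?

uhnex

Subtract each crib letter from the matching ciphertext letter (mod 26):
l(11)−r(17)=-6≡20 → u
r(17)−k(10)=7 → h
s(18)−f(5)=13 → n
m(12)−i(8)=4 → e
d(3)−g(6)=-3≡23 → x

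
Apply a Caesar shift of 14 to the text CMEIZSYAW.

C(2): 2+14=16 → Q
M(12): 12+14=26≡0 → A
E(4): 4+14=18 → S
I(8): 8+14=22 → W
Z(25): 25+14=39≡13 → N
S(18): 18+14=32≡6 → G
Y(24): 24+14=38≡12 → M
A(0): 0+14=14 → O
W(22): 22+14=36≡10 → K

QASWNGMOK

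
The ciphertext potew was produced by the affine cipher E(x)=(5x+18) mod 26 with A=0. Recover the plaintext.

puvsg

The inverse of 5 mod 26 is 21, since 5·21=105≡1. Apply D(y)=21·(y−18) mod 26:
p(15): 21·(15−18)=-63≡15 → p
o(14): 21·(14−18)=-84≡20 → u
t(19): 21·(19−18)=21 → v
e(4): 21·(4−18)=-294≡18 → s
w(22): 21·(22−18)=84≡6 → g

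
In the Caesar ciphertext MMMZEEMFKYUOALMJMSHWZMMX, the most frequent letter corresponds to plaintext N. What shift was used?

25

The most frequent ciphertext letter is M (appears 8 times).
M is position 12; N is position 13.
Shift = -1≡25.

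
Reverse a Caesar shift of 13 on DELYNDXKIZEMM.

QRYLAQKXVMRZZ

D(3): 3−13=-10≡16 → Q
E(4): 4−13=-9≡17 → R
L(11): 11−13=-2≡24 → Y
Y(24): 24−13=11 → L
N(13): 13−13=0 → A
D(3): 3−13=-10≡16 → Q
X(23): 23−13=10 → K
K(10): 10−13=-3≡23 → X
I(8): 8−13=-5≡21 → V
Z(25): 25−13=12 → M
E(4): 4−13=-9≡17 → R
M(12): 12−13=-1≡25 → Z
M(12): 12−13=-1≡25 → Z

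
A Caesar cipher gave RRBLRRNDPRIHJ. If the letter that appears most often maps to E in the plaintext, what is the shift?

The most frequent ciphertext letter is R (appears 5 times).
R is position 17; E is position 4.
Shift = 13.

13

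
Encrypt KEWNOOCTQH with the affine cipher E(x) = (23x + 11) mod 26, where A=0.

K(10): 23·10+11=241≡7 → H
E(4): 23·4+11=103≡25 → Z
W(22): 23·22+11=517≡23 → X
N(13): 23·13+11=310≡24 → Y
O(14): 23·14+11=333≡21 → V
O(14): 23·14+11=333≡21 → V
C(2): 23·2+11=57≡5 → F
T(19): 23·19+11=448≡6 → G
Q(16): 23·16+11=379≡15 → P
H(7): 23·7+11=172≡16 → Q

HZXYVVFGPQ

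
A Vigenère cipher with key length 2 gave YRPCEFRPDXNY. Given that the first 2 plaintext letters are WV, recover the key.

Subtract each crib letter from the matching ciphertext letter (mod 26):
Y(24)−W(22)=2 → C
R(17)−V(21)=-4≡22 → W

CW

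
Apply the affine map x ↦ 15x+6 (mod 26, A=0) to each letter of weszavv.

w(22): 15·22+6=336≡24 → y
e(4): 15·4+6=66≡14 → o
s(18): 15·18+6=276≡16 → q
z(25): 15·25+6=381≡17 → r
a(0): 15·0+6=6 → g
v(21): 15·21+6=321≡9 → j
v(21): 15·21+6=321≡9 → j

yoqrgjj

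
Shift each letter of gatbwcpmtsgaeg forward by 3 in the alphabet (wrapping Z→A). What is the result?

g(6): 6+3=9 → j
a(0): 0+3=3 → d
t(19): 19+3=22 → w
b(1): 1+3=4 → e
w(22): 22+3=25 → z
c(2): 2+3=5 → f
p(15): 15+3=18 → s
m(12): 12+3=15 → p
t(19): 19+3=22 → w
s(18): 18+3=21 → v
g(6): 6+3=9 → j
a(0): 0+3=3 → d
e(4): 4+3=7 → h
g(6): 6+3=9 → j

jdwezfspwvjdhj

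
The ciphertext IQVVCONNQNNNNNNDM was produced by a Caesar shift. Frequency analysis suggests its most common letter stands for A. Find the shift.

The most frequent ciphertext letter is N (appears 8 times).
N is position 13; A is position 0.
Shift = 13.

13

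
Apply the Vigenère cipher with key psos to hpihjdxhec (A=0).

Repeat the key across the message: psospsosps
h(7)+p(15): 22 → w
p(15)+s(18): 33≡7 → h
i(8)+o(14): 22 → w
h(7)+s(18): 25 → z
j(9)+p(15): 24 → y
d(3)+s(18): 21 → v
x(23)+o(14): 37≡11 → l
h(7)+s(18): 25 → z
e(4)+p(15): 19 → t
c(2)+s(18): 20 → u

whwzyvlztu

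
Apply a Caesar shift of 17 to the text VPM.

V(21): 21+17=38≡12 → M
P(15): 15+17=32≡6 → G
M(12): 12+17=29≡3 → D

MGD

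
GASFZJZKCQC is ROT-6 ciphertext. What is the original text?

AUMZTDTEWKW

G(6): 6−6=0 → A
A(0): 0−6=-6≡20 → U
S(18): 18−6=12 → M
F(5): 5−6=-1≡25 → Z
Z(25): 25−6=19 → T
J(9): 9−6=3 → D
Z(25): 25−6=19 → T
K(10): 10−6=4 → E
C(2): 2−6=-4≡22 → W
Q(16): 16−6=10 → K
C(2): 2−6=-4≡22 → W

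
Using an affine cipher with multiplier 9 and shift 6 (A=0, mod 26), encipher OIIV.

O(14): 9·14+6=132≡2 → C
I(8): 9·8+6=78≡0 → A
I(8): 9·8+6=78≡0 → A
V(21): 9·21+6=195≡13 → N

CAAN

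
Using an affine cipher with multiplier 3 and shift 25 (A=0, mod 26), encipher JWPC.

ANSF

J(9): 3·9+25=52≡0 → A
W(22): 3·22+25=91≡13 → N
P(15): 3·15+25=70≡18 → S
C(2): 3·2+25=31≡5 → F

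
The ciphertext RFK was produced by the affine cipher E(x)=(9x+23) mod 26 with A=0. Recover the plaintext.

IYN

The inverse of 9 mod 26 is 3, since 9·3=27≡1. Apply D(y)=3·(y−23) mod 26:
R(17): 3·(17−23)=-18≡8 → I
F(5): 3·(5−23)=-54≡24 → Y
K(10): 3·(10−23)=-39≡13 → N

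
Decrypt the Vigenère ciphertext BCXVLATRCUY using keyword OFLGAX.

NXMPLDFMROY

Repeat the key across the ciphertext: OFLGAXOFLGA
B(1)−O(14): -13≡13 → N
C(2)−F(5): -3≡23 → X
X(23)−L(11): 12 → M
V(21)−G(6): 15 → P
L(11)−A(0): 11 → L
A(0)−X(23): -23≡3 → D
T(19)−O(14): 5 → F
R(17)−F(5): 12 → M
C(2)−L(11): -9≡17 → R
U(20)−G(6): 14 → O
Y(24)−A(0): 24 → Y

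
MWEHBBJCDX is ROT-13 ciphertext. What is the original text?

ZJRUOOWPQK

M(12): 12−13=-1≡25 → Z
W(22): 22−13=9 → J
E(4): 4−13=-9≡17 → R
H(7): 7−13=-6≡20 → U
B(1): 1−13=-12≡14 → O
B(1): 1−13=-12≡14 → O
J(9): 9−13=-4≡22 → W
C(2): 2−13=-11≡15 → P
D(3): 3−13=-10≡16 → Q
X(23): 23−13=10 → K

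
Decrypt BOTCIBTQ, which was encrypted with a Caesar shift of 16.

B(1): 1−16=-15≡11 → L
O(14): 14−16=-2≡24 → Y
T(19): 19−16=3 → D
C(2): 2−16=-14≡12 → M
I(8): 8−16=-8≡18 → S
B(1): 1−16=-15≡11 → L
T(19): 19−16=3 → D
Q(16): 16−16=0 → A

LYDMSLDA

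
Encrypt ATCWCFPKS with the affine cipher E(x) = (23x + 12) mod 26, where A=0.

A(0): 23·0+12=12 → M
T(19): 23·19+12=449≡7 → H
C(2): 23·2+12=58≡6 → G
W(22): 23·22+12=518≡24 → Y
C(2): 23·2+12=58≡6 → G
F(5): 23·5+12=127≡23 → X
P(15): 23·15+12=357≡19 → T
K(10): 23·10+12=242≡8 → I
S(18): 23·18+12=426≡10 → K

MHGYGXTIK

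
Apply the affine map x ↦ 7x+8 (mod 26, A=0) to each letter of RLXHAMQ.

XHNFIOQ

R(17): 7·17+8=127≡23 → X
L(11): 7·11+8=85≡7 → H
X(23): 7·23+8=169≡13 → N
H(7): 7·7+8=57≡5 → F
A(0): 7·0+8=8 → I
M(12): 7·12+8=92≡14 → O
Q(16): 7·16+8=120≡16 → Q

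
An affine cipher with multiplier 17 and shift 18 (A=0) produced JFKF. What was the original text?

BNYN

The inverse of 17 mod 26 is 23, since 17·23=391≡1. Apply D(y)=23·(y−18) mod 26:
J(9): 23·(9−18)=-207≡1 → B
F(5): 23·(5−18)=-299≡13 → N
K(10): 23·(10−18)=-184≡24 → Y
F(5): 23·(5−18)=-299≡13 → N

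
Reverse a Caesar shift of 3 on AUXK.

A(0): 0−3=-3≡23 → X
U(20): 20−3=17 → R
X(23): 23−3=20 → U
K(10): 10−3=7 → H

XRUH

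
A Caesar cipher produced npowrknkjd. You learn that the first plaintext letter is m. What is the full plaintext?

monvqjmjic

From the crib: n(13)−m(12)=1, so the shift is 1.
Subtract 1 from each ciphertext letter:
n(13): 13−1=12 → m
p(15): 15−1=14 → o
o(14): 14−1=13 → n
w(22): 22−1=21 → v
r(17): 17−1=16 → q
k(10): 10−1=9 → j
n(13): 13−1=12 → m
k(10): 10−1=9 → j
j(9): 9−1=8 → i
d(3): 3−1=2 → c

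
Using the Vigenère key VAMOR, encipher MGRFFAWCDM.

Repeat the key across the message: VAMORVAMOR
M(12)+V(21): 33≡7 → H
G(6)+A(0): 6 → G
R(17)+M(12): 29≡3 → D
F(5)+O(14): 19 → T
F(5)+R(17): 22 → W
A(0)+V(21): 21 → V
W(22)+A(0): 22 → W
C(2)+M(12): 14 → O
D(3)+O(14): 17 → R
M(12)+R(17): 29≡3 → D

HGDTWVWORD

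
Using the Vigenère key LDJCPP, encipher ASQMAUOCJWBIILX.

Repeat the key across the message: LDJCPPLDJCPPLDJ
A(0)+L(11): 11 → L
S(18)+D(3): 21 → V
Q(16)+J(9): 25 → Z
M(12)+C(2): 14 → O
A(0)+P(15): 15 → P
U(20)+P(15): 35≡9 → J
O(14)+L(11): 25 → Z
C(2)+D(3): 5 → F
J(9)+J(9): 18 → S
W(22)+C(2): 24 → Y
B(1)+P(15): 16 → Q
I(8)+P(15): 23 → X
I(8)+L(11): 19 → T
L(11)+D(3): 14 → O
X(23)+J(9): 32≡6 → G

LVZOPJZFSYQXTOG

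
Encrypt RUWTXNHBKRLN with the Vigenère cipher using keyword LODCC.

CIZVZYVEMTWB

Repeat the key across the message: LODCCLODCCLO
R(17)+L(11): 28≡2 → C
U(20)+O(14): 34≡8 → I
W(22)+D(3): 25 → Z
T(19)+C(2): 21 → V
X(23)+C(2): 25 → Z
N(13)+L(11): 24 → Y
H(7)+O(14): 21 → V
B(1)+D(3): 4 → E
K(10)+C(2): 12 → M
R(17)+C(2): 19 → T
L(11)+L(11): 22 → W
N(13)+O(14): 27≡1 → B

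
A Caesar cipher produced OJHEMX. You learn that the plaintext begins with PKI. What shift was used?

From the crib: O(14)−P(15)=-1≡25, so the shift is 25.

25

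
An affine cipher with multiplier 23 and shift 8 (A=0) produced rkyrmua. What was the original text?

ximxqwu

The inverse of 23 mod 26 is 17, since 23·17=391≡1. Apply D(y)=17·(y−8) mod 26:
r(17): 17·(17−8)=153≡23 → x
k(10): 17·(10−8)=34≡8 → i
y(24): 17·(24−8)=272≡12 → m
r(17): 17·(17−8)=153≡23 → x
m(12): 17·(12−8)=68≡16 → q
u(20): 17·(20−8)=204≡22 → w
a(0): 17·(0−8)=-136≡20 → u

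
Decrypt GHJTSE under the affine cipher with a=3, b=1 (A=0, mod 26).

The inverse of 3 mod 26 is 9, since 3·9=27≡1. Apply D(y)=9·(y−1) mod 26:
G(6): 9·(6−1)=45≡19 → T
H(7): 9·(7−1)=54≡2 → C
J(9): 9·(9−1)=72≡20 → U
T(19): 9·(19−1)=162≡6 → G
S(18): 9·(18−1)=153≡23 → X
E(4): 9·(4−1)=27≡1 → B

TCUGXB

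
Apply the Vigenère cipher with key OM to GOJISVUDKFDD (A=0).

UAXUGHIPYRRP

Repeat the key across the message: OMOMOMOMOMOM
G(6)+O(14): 20 → U
O(14)+M(12): 26≡0 → A
J(9)+O(14): 23 → X
I(8)+M(12): 20 → U
S(18)+O(14): 32≡6 → G
V(21)+M(12): 33≡7 → H
U(20)+O(14): 34≡8 → I
D(3)+M(12): 15 → P
K(10)+O(14): 24 → Y
F(5)+M(12): 17 → R
D(3)+O(14): 17 → R
D(3)+M(12): 15 → P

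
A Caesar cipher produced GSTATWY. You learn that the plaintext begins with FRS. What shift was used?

From the crib: G(6)−F(5)=1, so the shift is 1.

1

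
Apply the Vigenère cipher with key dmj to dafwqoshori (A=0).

gmozcxvtxuu

Repeat the key across the message: dmjdmjdmjdm
d(3)+d(3): 6 → g
a(0)+m(12): 12 → m
f(5)+j(9): 14 → o
w(22)+d(3): 25 → z
q(16)+m(12): 28≡2 → c
o(14)+j(9): 23 → x
s(18)+d(3): 21 → v
h(7)+m(12): 19 → t
o(14)+j(9): 23 → x
r(17)+d(3): 20 → u
i(8)+m(12): 20 → u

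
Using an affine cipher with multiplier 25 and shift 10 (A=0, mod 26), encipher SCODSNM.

SIWHSXY

S(18): 25·18+10=460≡18 → S
C(2): 25·2+10=60≡8 → I
O(14): 25·14+10=360≡22 → W
D(3): 25·3+10=85≡7 → H
S(18): 25·18+10=460≡18 → S
N(13): 25·13+10=335≡23 → X
M(12): 25·12+10=310≡24 → Y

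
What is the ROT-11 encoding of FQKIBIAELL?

F(5): 5+11=16 → Q
Q(16): 16+11=27≡1 → B
K(10): 10+11=21 → V
I(8): 8+11=19 → T
B(1): 1+11=12 → M
I(8): 8+11=19 → T
A(0): 0+11=11 → L
E(4): 4+11=15 → P
L(11): 11+11=22 → W
L(11): 11+11=22 → W

QBVTMTLPWW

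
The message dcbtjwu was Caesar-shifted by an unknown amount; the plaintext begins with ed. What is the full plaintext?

edcukxv

From the crib: d(3)−e(4)=-1≡25, so the shift is 25.
Subtract 25 from each ciphertext letter:
d(3): 3−25=-22≡4 → e
c(2): 2−25=-23≡3 → d
b(1): 1−25=-24≡2 → c
t(19): 19−25=-6≡20 → u
j(9): 9−25=-16≡10 → k
w(22): 22−25=-3≡23 → x
u(20): 20−25=-5≡21 → v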